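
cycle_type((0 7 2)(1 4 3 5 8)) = 3.5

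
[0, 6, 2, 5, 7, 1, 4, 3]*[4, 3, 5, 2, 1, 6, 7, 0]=[4, 7, 5, 6, 0, 3, 1, 2]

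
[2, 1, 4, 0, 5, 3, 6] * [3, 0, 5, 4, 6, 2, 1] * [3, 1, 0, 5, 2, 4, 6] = [4, 3, 6, 5, 0, 2, 1]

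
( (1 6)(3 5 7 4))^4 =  ()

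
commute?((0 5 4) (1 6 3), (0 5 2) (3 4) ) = no:(0 5 4) (1 6 3)*(0 5 2) (3 4) = (0 2) (1 6 4 5 3), (0 5 2) (3 4)*(0 5 4) (1 6 3) = (0 4 1 6 3) (2 5) 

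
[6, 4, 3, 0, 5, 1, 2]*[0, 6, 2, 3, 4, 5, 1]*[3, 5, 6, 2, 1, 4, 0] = [5, 1, 2, 3, 4, 0, 6]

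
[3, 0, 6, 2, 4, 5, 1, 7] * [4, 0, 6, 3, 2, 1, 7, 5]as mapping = [0→3, 1→4, 2→7, 3→6, 4→2, 5→1, 6→0, 7→5]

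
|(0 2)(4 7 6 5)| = 4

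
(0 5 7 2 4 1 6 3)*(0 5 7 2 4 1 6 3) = (0 7 4 6)(1 3 5 2)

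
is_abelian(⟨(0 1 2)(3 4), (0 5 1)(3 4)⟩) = no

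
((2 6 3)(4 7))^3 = (4 7)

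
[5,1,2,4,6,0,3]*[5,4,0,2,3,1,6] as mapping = [0→1,1→4,2→0,3→3,4→6,5→5,6→2] 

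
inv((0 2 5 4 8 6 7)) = (0 7 6 8 4 5 2)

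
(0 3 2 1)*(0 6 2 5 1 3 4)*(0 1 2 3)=(0 4 1 6 3 5 2) 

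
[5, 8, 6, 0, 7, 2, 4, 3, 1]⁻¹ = [3, 8, 5, 7, 6, 0, 2, 4, 1]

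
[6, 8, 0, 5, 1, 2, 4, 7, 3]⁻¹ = [2, 4, 5, 8, 6, 3, 0, 7, 1]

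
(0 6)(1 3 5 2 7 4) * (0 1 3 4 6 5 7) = (0 5 2)(1 4 3 7 6)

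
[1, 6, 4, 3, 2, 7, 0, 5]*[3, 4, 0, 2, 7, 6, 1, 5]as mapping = [0→4, 1→1, 2→7, 3→2, 4→0, 5→5, 6→3, 7→6]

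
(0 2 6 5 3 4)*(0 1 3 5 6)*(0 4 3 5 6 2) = (1 5 6 2 4)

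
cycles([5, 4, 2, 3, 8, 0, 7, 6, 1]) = (0 5)(1 4 8)(6 7)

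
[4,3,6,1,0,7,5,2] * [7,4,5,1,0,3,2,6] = [0,1,2,4,7,6,3,5]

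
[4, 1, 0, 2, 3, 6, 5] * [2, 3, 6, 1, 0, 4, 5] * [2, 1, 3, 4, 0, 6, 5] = [2, 4, 3, 5, 1, 6, 0]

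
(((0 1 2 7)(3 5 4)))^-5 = (0 7 2 1)(3 5 4)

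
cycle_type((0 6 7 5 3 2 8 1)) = 8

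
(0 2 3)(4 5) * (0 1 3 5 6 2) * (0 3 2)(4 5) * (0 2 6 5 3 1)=(0 1 6 2 4 5 3)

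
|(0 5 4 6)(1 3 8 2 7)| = 20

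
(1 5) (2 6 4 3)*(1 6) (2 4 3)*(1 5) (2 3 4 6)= (2 5) (3 6 4) 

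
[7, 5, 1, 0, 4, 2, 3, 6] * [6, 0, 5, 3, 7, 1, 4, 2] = [2, 1, 0, 6, 7, 5, 3, 4]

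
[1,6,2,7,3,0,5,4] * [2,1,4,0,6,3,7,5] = [1,7,4,5,0,2,3,6]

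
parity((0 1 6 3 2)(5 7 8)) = even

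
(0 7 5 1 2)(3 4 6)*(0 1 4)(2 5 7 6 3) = (0 6 2 1 5 4 3)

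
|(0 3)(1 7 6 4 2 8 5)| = 14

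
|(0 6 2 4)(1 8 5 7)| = 4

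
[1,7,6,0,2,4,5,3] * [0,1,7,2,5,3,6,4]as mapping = [0→1,1→4,2→6,3→0,4→7,5→5,6→3,7→2]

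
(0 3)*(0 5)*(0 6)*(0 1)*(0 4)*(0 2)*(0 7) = (0 3 5 6 1 4 2 7)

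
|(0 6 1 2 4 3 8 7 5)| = 9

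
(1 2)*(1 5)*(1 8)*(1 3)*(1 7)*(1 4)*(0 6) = (0 6)(1 2 5 8 3 7 4)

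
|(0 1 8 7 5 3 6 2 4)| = 9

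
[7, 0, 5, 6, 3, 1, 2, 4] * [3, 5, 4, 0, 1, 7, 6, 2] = [2, 3, 7, 6, 0, 5, 4, 1]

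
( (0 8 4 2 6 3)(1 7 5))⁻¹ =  (0 3 6 2 4 8)(1 5 7)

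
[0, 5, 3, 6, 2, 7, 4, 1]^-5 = [0, 5, 4, 2, 6, 7, 3, 1]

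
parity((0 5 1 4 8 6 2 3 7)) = even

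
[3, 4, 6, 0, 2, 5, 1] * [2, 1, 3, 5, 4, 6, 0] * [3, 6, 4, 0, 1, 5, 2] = [5, 1, 3, 4, 0, 2, 6]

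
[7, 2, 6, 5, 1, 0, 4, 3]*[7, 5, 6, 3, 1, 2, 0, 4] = [4, 6, 0, 2, 5, 7, 1, 3]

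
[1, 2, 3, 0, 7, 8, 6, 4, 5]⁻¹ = [3, 0, 1, 2, 7, 8, 6, 4, 5]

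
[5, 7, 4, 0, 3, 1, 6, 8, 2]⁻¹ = [3, 5, 8, 4, 2, 0, 6, 1, 7]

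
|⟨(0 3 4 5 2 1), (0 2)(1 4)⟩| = 120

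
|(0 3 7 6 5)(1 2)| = 10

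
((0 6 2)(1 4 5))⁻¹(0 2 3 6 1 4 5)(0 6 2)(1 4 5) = (0 3 2 4 5 1 6)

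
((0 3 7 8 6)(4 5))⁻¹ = (0 6 8 7 3)(4 5)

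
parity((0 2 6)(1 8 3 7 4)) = even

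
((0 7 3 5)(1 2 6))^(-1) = (0 5 3 7)(1 6 2)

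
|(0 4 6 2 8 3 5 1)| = 8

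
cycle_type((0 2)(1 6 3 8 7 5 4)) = 2.7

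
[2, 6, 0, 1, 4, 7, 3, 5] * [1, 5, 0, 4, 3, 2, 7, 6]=[0, 7, 1, 5, 3, 6, 4, 2]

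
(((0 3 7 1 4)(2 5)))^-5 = (2 5)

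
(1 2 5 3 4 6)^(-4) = (1 5 4)(2 3 6)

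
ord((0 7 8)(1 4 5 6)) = 12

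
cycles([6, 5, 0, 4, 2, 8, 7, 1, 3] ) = (0 6 7 1 5 8 3 4 2) 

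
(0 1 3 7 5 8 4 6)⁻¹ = (0 6 4 8 5 7 3 1)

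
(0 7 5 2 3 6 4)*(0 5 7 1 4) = (0 1 4 5 2 3 6)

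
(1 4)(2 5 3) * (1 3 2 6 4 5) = (1 5 2)(3 6 4)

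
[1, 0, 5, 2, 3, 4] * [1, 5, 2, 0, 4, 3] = [5, 1, 3, 2, 0, 4]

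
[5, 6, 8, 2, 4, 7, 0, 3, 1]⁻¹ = [6, 8, 3, 7, 4, 0, 1, 5, 2]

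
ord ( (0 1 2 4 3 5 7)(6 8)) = 14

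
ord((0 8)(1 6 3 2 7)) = 10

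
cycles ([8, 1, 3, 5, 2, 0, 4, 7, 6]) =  (0 8 6 4 2 3 5)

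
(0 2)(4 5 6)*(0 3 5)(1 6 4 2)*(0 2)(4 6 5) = (0 1 5 6)(2 3 4)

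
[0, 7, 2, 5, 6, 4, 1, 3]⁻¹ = [0, 6, 2, 7, 5, 3, 4, 1]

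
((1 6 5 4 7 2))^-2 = (1 7 5)(2 4 6)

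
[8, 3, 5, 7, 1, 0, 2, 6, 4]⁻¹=[5, 4, 6, 1, 8, 2, 7, 3, 0]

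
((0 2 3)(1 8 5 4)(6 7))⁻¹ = (0 3 2)(1 4 5 8)(6 7)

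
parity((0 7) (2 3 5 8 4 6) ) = even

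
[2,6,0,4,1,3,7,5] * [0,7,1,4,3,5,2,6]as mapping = [0→1,1→2,2→0,3→3,4→7,5→4,6→6,7→5]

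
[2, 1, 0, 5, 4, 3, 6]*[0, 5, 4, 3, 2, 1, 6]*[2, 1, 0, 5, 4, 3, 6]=[4, 3, 2, 1, 0, 5, 6]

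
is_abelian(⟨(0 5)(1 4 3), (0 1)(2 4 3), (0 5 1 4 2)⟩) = no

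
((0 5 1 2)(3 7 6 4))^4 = ()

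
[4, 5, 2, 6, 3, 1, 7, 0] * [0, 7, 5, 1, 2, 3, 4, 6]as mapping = [0→2, 1→3, 2→5, 3→4, 4→1, 5→7, 6→6, 7→0]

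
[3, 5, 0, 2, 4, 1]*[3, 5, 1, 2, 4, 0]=[2, 0, 3, 1, 4, 5]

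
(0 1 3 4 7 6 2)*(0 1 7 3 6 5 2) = (0 7 5 2 1 6) (3 4) 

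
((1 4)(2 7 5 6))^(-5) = (1 4)(2 6 5 7)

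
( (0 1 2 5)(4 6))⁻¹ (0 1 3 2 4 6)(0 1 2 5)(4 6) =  (1 2 3 5 6 4)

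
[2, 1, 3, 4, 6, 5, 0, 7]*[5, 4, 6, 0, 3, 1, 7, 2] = [6, 4, 0, 3, 7, 1, 5, 2]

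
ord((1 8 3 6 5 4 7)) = 7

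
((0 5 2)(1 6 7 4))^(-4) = (0 2 5)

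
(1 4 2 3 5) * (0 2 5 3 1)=(0 2 1 4 5) 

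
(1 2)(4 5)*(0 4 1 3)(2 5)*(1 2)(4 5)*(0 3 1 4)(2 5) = (0 2 1)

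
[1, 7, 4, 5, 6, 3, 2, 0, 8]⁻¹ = [7, 0, 6, 5, 2, 3, 4, 1, 8]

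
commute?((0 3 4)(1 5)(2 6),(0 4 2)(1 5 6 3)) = no:(0 3 4)(1 5)(2 6)*(0 4 2)(1 5 6 3) = (0 1 6)(2 3),(0 4 2)(1 5 6 3)*(0 3 4)(1 5)(2 6) = (2 3 5)(4 6)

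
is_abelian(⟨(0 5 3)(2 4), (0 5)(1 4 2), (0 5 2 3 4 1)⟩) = no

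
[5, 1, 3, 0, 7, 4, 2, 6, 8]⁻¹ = [3, 1, 6, 2, 5, 0, 7, 4, 8]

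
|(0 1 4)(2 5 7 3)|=12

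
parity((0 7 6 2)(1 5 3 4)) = even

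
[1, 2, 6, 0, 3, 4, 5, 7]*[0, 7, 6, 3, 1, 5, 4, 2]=[7, 6, 4, 0, 3, 1, 5, 2]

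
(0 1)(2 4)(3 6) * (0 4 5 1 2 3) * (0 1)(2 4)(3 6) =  (0 4 6 1 2 5)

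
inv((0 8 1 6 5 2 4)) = (0 4 2 5 6 1 8)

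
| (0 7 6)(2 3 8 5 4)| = 15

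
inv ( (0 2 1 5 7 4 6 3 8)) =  (0 8 3 6 4 7 5 1 2)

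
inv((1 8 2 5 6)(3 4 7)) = (1 6 5 2 8)(3 7 4)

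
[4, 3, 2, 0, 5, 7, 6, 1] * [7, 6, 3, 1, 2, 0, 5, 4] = [2, 1, 3, 7, 0, 4, 5, 6]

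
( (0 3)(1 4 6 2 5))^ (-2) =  (1 2 4 5 6)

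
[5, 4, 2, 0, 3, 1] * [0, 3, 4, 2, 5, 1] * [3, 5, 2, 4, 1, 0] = [5, 0, 1, 3, 2, 4]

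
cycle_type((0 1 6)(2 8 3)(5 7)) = 2.3^2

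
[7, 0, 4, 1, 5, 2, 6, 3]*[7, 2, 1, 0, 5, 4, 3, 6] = [6, 7, 5, 2, 4, 1, 3, 0]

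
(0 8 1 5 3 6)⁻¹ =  (0 6 3 5 1 8)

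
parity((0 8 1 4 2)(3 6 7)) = even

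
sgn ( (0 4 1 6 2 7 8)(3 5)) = -1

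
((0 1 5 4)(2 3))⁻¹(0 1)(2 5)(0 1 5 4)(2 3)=(1 5)(3 4)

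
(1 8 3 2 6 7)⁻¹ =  (1 7 6 2 3 8)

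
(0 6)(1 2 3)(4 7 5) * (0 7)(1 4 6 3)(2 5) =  (0 3 4)(1 5 6 7 2)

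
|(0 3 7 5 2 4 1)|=7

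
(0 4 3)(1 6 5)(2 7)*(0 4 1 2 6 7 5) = (0 1 7 6)(2 5)(3 4)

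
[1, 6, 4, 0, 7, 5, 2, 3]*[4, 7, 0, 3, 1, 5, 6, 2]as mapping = [0→7, 1→6, 2→1, 3→4, 4→2, 5→5, 6→0, 7→3]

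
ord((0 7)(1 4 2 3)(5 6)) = 4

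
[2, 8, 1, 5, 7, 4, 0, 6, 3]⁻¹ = [6, 2, 0, 8, 5, 3, 7, 4, 1]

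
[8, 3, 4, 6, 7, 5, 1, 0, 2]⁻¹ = [7, 6, 8, 1, 2, 5, 3, 4, 0]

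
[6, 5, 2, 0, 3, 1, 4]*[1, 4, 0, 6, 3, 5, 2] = [2, 5, 0, 1, 6, 4, 3]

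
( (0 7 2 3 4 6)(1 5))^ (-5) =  (0 7 2 3 4 6)(1 5)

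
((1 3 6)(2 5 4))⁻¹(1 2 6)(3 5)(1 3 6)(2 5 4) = (1 3 5)(4 6)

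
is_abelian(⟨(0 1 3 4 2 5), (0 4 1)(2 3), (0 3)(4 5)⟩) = no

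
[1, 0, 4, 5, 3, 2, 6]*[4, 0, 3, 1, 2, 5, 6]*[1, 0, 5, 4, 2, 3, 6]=[1, 2, 5, 3, 0, 4, 6]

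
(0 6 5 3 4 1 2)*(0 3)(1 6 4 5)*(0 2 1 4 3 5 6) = (0 3 6 4)(2 5)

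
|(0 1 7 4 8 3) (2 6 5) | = 6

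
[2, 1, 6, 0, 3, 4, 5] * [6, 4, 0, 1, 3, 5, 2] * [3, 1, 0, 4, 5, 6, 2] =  [3, 5, 0, 2, 1, 4, 6]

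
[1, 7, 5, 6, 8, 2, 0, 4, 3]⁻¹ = [6, 0, 5, 8, 7, 2, 3, 1, 4]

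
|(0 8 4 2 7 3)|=6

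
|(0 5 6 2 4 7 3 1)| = 8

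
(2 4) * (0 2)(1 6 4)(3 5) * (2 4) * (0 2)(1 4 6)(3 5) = (0 6)(2 4)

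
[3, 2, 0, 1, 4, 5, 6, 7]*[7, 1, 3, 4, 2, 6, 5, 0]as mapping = [0→4, 1→3, 2→7, 3→1, 4→2, 5→6, 6→5, 7→0]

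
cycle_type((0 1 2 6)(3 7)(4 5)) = 2^2.4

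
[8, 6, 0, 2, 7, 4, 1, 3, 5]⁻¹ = [2, 6, 3, 7, 5, 8, 1, 4, 0]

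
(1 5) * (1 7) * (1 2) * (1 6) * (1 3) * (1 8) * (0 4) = (0 4)(1 5 7 2 6 3 8)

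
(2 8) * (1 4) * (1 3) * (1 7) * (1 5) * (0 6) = (0 6)(1 4 3 7 5)(2 8)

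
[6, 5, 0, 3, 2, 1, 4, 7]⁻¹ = [2, 5, 4, 3, 6, 1, 0, 7]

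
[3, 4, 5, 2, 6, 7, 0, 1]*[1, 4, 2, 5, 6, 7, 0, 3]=[5, 6, 7, 2, 0, 3, 1, 4]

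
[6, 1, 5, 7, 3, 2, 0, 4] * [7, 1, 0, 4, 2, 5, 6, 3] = [6, 1, 5, 3, 4, 0, 7, 2]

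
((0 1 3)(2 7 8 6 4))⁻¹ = (0 3 1)(2 4 6 8 7)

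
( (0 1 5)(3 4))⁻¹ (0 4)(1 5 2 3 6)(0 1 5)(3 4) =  (0 2 4 6 5)(1 3)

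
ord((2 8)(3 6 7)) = 6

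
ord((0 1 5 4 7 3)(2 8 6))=6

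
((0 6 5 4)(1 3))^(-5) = (0 4 5 6)(1 3)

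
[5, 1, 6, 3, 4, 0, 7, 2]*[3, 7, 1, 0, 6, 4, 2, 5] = [4, 7, 2, 0, 6, 3, 5, 1]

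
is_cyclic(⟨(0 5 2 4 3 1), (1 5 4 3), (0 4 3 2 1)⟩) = no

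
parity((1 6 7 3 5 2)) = odd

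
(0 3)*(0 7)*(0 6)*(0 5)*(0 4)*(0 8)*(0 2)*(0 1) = (0 3 7 6 5 4 8 2 1)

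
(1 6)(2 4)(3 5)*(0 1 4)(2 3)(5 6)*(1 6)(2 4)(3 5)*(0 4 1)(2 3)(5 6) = (0 5 1 2 4 6 3)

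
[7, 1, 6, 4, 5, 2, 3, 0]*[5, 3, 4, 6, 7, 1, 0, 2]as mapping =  [0→2, 1→3, 2→0, 3→7, 4→1, 5→4, 6→6, 7→5]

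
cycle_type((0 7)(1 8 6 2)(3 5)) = 2^2.4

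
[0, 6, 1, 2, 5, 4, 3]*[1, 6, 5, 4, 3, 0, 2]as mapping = [0→1, 1→2, 2→6, 3→5, 4→0, 5→3, 6→4]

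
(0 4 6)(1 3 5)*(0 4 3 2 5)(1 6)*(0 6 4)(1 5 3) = (0 1 2 3 6)(4 5)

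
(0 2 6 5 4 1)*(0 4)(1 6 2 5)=(0 5)(1 4 6)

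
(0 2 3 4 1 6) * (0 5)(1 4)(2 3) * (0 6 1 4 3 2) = (0 2)(3 4)(5 6)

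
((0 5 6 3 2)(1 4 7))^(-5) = (1 4 7)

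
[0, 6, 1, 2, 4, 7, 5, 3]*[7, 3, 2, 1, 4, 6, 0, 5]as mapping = [0→7, 1→0, 2→3, 3→2, 4→4, 5→5, 6→6, 7→1]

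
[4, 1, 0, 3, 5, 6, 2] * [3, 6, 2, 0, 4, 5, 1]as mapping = [0→4, 1→6, 2→3, 3→0, 4→5, 5→1, 6→2]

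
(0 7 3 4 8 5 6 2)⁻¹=(0 2 6 5 8 4 3 7)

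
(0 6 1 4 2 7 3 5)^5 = (0 7 1 5 2 6 3 4)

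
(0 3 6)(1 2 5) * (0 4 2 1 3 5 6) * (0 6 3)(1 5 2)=(0 2 3 6 4 1 5)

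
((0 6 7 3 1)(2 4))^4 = (0 1 3 7 6)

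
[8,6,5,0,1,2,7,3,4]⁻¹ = [3,4,5,7,8,2,1,6,0]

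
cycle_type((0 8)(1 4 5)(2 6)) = 2^2.3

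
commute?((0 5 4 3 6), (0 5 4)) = no:(0 5 4 3 6) * (0 5 4) = (0 4 3 6 5), (0 5 4) * (0 5 4 3 6) = (0 4 5 3 6)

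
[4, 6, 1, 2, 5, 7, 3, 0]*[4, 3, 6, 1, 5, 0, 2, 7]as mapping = [0→5, 1→2, 2→3, 3→6, 4→0, 5→7, 6→1, 7→4]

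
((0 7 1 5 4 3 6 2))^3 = (0 5 6 7 4 2 1 3)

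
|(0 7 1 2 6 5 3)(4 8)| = 14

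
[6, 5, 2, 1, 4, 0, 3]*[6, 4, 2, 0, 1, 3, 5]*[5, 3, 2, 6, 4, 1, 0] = [1, 6, 2, 4, 3, 0, 5]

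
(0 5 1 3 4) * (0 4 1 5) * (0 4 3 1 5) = (0 4 3 5)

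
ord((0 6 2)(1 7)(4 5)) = 6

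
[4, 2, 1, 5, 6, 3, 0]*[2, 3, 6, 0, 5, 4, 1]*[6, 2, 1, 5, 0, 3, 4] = [3, 4, 5, 0, 2, 6, 1]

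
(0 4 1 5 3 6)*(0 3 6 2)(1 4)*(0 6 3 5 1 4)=(0 4)(2 6 5 3)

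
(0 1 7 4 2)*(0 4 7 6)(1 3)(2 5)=(0 3 1 6)(2 4 5)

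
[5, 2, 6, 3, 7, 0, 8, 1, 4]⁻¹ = [5, 7, 1, 3, 8, 0, 2, 4, 6]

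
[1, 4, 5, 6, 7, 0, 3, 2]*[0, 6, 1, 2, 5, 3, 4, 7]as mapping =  [0→6, 1→5, 2→3, 3→4, 4→7, 5→0, 6→2, 7→1]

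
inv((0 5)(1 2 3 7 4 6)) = (0 5)(1 6 4 7 3 2)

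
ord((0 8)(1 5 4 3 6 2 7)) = 14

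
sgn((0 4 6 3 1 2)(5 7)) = 1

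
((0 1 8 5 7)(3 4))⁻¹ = (0 7 5 8 1)(3 4)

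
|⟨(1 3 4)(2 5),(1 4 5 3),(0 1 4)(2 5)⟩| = 720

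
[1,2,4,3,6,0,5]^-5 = [1,2,4,3,6,0,5]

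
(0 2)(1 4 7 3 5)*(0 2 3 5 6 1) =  (0 3 6 1 4 7 5)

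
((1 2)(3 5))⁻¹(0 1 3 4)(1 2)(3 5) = (0 2 5 4)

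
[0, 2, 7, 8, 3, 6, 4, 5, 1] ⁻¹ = [0, 8, 1, 4, 6, 7, 5, 2, 3] 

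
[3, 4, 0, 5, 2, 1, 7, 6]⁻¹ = [2, 5, 4, 0, 1, 3, 7, 6]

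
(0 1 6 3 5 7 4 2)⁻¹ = (0 2 4 7 5 3 6 1)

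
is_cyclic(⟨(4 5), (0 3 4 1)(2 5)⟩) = no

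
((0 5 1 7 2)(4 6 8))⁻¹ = (0 2 7 1 5)(4 8 6)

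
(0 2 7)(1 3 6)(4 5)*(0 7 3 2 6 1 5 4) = (0 6 5)(1 2 3)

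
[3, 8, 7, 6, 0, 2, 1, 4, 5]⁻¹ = [4, 6, 5, 0, 7, 8, 3, 2, 1]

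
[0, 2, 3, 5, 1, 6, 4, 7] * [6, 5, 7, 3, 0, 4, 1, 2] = [6, 7, 3, 4, 5, 1, 0, 2]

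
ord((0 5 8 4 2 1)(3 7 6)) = 6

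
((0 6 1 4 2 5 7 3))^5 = (0 5 1 3 2 6 7 4)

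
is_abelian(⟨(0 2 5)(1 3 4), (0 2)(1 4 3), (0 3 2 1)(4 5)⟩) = no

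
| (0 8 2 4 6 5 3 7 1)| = 9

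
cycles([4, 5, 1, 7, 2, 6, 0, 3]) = (0 4 2 1 5 6)(3 7)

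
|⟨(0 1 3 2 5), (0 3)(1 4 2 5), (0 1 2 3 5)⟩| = 360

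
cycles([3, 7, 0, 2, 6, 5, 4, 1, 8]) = (0 3 2)(1 7)(4 6)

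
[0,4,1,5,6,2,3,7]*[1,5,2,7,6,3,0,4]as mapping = [0→1,1→6,2→5,3→3,4→0,5→2,6→7,7→4]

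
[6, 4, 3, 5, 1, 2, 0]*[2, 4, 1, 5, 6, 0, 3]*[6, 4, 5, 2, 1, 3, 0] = [2, 0, 3, 6, 1, 4, 5]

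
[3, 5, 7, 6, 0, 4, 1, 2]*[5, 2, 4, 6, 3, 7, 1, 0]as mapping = [0→6, 1→7, 2→0, 3→1, 4→5, 5→3, 6→2, 7→4]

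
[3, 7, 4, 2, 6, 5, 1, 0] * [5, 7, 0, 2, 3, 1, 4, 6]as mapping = [0→2, 1→6, 2→3, 3→0, 4→4, 5→1, 6→7, 7→5]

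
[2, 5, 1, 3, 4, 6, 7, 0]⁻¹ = [7, 2, 0, 3, 4, 1, 5, 6]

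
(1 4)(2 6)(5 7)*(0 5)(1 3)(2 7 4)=(0 5 4 3 1 2 6 7)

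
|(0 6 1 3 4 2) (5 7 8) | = 6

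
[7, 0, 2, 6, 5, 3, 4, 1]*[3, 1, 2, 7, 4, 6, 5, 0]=[0, 3, 2, 5, 6, 7, 4, 1]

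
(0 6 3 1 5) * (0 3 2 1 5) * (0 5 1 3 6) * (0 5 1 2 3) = (0 5 6 3 2)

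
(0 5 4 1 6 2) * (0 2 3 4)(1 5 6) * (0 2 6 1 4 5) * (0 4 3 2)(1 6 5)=(0 6 2 5)(1 3)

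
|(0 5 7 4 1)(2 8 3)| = 15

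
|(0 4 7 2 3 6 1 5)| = 8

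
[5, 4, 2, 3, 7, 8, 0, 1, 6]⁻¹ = [6, 7, 2, 3, 1, 0, 8, 4, 5]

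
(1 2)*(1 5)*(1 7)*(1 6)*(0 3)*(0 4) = (0 3 4)(1 2 5 7 6)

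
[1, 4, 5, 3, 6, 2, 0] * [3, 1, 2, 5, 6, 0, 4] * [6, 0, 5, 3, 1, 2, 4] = [0, 4, 6, 2, 1, 5, 3]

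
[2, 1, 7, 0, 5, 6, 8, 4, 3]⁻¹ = [3, 1, 0, 8, 7, 4, 5, 2, 6]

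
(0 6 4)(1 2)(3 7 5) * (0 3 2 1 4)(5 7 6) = (0 5 2 4 3 6)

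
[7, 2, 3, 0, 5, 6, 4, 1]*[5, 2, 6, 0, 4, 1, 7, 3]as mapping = [0→3, 1→6, 2→0, 3→5, 4→1, 5→7, 6→4, 7→2]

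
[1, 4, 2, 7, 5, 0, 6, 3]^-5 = [5, 0, 2, 7, 1, 4, 6, 3]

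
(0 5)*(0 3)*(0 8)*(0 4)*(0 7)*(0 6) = (0 5 3 8 4 7 6)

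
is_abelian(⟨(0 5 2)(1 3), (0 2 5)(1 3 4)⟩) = no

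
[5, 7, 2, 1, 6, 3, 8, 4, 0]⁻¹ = [8, 3, 2, 5, 7, 0, 4, 1, 6]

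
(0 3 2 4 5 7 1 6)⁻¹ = (0 6 1 7 5 4 2 3)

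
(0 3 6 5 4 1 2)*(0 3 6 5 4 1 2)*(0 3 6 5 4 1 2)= (0 5 2 6 1 3 4) 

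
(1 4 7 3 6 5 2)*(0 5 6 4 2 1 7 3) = (0 5 1 2 7)(3 4)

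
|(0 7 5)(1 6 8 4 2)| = 15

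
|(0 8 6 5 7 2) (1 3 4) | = 6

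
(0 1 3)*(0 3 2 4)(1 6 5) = (0 6 5 1 2 4)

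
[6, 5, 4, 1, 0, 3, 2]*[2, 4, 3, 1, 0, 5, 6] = [6, 5, 0, 4, 2, 1, 3]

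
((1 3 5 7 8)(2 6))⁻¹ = (1 8 7 5 3)(2 6)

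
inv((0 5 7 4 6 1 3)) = (0 3 1 6 4 7 5)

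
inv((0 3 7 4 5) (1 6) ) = (0 5 4 7 3) (1 6) 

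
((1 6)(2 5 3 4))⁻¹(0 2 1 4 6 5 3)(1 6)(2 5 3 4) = (0 5 6 2 1 3 4)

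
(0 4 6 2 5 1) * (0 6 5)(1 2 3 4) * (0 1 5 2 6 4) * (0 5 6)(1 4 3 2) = (0 6 2 4 1 3 5)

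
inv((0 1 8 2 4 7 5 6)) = (0 6 5 7 4 2 8 1)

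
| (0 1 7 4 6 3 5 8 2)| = 9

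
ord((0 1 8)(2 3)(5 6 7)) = 6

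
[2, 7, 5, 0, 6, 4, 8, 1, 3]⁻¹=[3, 7, 0, 8, 5, 2, 4, 1, 6]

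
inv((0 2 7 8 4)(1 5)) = (0 4 8 7 2)(1 5)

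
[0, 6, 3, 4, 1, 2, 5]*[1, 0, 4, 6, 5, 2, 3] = [1, 3, 6, 5, 0, 4, 2]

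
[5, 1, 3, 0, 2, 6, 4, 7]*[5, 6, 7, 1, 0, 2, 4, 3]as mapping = [0→2, 1→6, 2→1, 3→5, 4→7, 5→4, 6→0, 7→3]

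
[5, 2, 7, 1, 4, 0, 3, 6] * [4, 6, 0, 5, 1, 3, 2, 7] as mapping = [0→3, 1→0, 2→7, 3→6, 4→1, 5→4, 6→5, 7→2] 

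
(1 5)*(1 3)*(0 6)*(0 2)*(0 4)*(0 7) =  (0 6 2 4 7)(1 5 3)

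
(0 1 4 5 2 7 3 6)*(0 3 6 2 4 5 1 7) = (0 7 6 3 2)(1 5 4)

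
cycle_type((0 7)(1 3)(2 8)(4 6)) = 2^4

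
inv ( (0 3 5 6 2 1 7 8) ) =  (0 8 7 1 2 6 5 3) 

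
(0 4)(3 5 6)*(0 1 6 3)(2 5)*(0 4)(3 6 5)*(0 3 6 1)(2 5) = (0 3 5 1 2 6 4)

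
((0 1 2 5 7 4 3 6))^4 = (0 7)(1 4)(2 3)(5 6)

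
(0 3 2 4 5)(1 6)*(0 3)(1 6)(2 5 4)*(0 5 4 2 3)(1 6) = (0 5)(1 6)(2 3 4)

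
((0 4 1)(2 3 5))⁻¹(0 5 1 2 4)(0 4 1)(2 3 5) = (0 3 1 4 2)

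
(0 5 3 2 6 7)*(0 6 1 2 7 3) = (0 5)(1 2)(3 7 6)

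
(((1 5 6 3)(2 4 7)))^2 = (1 6)(2 7 4)(3 5)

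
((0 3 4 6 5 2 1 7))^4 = (0 5)(1 4)(2 3)(6 7)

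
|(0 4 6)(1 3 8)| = 3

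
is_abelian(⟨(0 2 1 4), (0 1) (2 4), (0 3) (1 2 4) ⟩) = no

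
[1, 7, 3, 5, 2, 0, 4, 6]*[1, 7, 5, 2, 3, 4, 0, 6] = [7, 6, 2, 4, 5, 1, 3, 0]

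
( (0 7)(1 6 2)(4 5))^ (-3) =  (0 7)(4 5)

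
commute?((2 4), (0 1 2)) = no:(2 4)*(0 1 2) = (0 1 2 4), (0 1 2)*(2 4) = (0 1 4 2)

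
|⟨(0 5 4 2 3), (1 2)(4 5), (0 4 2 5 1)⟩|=360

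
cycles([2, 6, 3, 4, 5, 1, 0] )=(0 2 3 4 5 1 6)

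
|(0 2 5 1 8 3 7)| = 7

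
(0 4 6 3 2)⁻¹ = (0 2 3 6 4)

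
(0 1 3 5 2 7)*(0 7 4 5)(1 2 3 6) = (0 2 4 5 3)(1 6)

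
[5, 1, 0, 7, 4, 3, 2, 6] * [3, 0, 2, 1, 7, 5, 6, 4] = [5, 0, 3, 4, 7, 1, 2, 6]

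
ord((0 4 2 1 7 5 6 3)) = 8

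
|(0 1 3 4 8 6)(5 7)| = 6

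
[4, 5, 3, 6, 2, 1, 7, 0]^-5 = [4, 5, 3, 6, 2, 1, 7, 0]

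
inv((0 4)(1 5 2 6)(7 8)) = (0 4)(1 6 2 5)(7 8)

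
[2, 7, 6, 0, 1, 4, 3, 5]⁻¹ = [3, 4, 0, 6, 5, 7, 2, 1]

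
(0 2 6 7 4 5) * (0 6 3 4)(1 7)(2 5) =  (0 5 6 1 7)(2 3 4)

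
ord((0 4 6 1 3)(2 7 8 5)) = 20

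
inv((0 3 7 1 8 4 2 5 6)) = (0 6 5 2 4 8 1 7 3)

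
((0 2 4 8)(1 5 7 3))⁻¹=(0 8 4 2)(1 3 7 5)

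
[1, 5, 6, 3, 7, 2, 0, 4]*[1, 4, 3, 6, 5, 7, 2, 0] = [4, 7, 2, 6, 0, 3, 1, 5]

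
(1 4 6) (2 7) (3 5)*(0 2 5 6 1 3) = (0 2 7 5) (1 4) (3 6) 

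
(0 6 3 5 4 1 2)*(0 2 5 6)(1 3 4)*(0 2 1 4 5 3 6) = (0 2 1 3)(4 6 5)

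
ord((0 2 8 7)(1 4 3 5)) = 4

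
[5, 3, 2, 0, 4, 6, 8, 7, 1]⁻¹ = [3, 8, 2, 1, 4, 0, 5, 7, 6]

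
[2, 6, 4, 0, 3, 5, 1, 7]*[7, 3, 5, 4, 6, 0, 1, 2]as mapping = [0→5, 1→1, 2→6, 3→7, 4→4, 5→0, 6→3, 7→2]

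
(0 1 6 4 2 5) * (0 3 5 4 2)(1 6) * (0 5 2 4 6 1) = (0 1)(2 6 4 5 3)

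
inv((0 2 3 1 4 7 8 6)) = (0 6 8 7 4 1 3 2)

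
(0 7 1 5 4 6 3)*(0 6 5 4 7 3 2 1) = (0 3 6 2 1 4 5 7)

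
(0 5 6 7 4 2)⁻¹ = (0 2 4 7 6 5)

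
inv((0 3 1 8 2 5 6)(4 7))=(0 6 5 2 8 1 3)(4 7)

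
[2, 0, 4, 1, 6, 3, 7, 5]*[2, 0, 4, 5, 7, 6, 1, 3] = [4, 2, 7, 0, 1, 5, 3, 6]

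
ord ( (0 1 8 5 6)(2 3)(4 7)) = 10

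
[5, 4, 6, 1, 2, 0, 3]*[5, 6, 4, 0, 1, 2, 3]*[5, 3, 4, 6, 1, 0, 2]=[4, 3, 6, 2, 1, 0, 5]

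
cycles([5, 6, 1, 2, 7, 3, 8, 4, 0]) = (0 5 3 2 1 6 8)(4 7)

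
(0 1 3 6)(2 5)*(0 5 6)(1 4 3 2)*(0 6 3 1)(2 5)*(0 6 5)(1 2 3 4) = (0 1)(2 4)(3 5 6)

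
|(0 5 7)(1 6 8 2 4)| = 15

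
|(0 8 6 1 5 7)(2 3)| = 6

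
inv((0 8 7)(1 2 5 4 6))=(0 7 8)(1 6 4 5 2)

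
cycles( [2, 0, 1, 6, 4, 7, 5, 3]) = (0 2 1)(3 6 5 7)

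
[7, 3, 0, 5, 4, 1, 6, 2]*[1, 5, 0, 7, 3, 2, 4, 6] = [6, 7, 1, 2, 3, 5, 4, 0]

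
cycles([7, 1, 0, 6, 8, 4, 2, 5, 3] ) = (0 7 5 4 8 3 6 2)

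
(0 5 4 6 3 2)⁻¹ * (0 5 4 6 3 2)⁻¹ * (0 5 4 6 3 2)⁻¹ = (0 6)(2 4)(3 5)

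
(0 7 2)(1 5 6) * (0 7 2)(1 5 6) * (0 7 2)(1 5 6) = ()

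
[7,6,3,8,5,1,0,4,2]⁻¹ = [6,5,8,2,7,4,1,0,3]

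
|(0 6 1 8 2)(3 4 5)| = 15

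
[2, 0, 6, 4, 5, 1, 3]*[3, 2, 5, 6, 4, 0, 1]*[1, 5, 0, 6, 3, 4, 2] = [4, 6, 5, 3, 1, 0, 2]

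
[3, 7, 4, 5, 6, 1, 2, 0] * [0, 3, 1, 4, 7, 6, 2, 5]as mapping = [0→4, 1→5, 2→7, 3→6, 4→2, 5→3, 6→1, 7→0]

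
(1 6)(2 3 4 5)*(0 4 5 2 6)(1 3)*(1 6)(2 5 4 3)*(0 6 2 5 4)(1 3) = (0 1 6 5 3)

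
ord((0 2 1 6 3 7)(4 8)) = 6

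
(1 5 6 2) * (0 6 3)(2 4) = (0 6 4 2 1 5 3)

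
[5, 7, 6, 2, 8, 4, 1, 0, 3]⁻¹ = [7, 6, 3, 8, 5, 0, 2, 1, 4]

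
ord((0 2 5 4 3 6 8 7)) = 8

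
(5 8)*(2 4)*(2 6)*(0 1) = (0 1)(2 4 6)(5 8)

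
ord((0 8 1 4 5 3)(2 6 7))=6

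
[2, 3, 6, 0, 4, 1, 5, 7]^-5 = [2, 3, 6, 0, 4, 1, 5, 7]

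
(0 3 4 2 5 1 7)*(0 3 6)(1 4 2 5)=(0 6)(1 7 3 2)(4 5)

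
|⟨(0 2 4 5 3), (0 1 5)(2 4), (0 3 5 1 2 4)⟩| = 720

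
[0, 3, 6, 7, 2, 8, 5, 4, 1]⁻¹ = [0, 8, 4, 1, 7, 6, 2, 3, 5]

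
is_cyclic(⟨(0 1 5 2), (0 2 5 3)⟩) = no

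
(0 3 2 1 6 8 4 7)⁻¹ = (0 7 4 8 6 1 2 3)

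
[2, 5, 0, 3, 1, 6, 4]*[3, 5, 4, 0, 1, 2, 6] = [4, 2, 3, 0, 5, 6, 1] 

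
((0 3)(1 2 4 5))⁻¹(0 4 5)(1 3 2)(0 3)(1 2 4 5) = (0 4 2)(1 3 5)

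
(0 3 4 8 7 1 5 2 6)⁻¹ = (0 6 2 5 1 7 8 4 3)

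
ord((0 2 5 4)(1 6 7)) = 12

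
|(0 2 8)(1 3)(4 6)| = 6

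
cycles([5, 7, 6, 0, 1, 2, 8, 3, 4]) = (0 5 2 6 8 4 1 7 3)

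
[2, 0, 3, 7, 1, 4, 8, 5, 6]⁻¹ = [1, 4, 0, 2, 5, 7, 8, 3, 6]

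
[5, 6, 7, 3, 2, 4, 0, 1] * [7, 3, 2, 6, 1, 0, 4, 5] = [0, 4, 5, 6, 2, 1, 7, 3]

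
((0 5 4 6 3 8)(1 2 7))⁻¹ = (0 8 3 6 4 5)(1 7 2)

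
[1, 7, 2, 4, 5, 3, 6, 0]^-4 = [7, 0, 2, 5, 3, 4, 6, 1]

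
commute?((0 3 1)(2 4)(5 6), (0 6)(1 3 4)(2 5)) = no:(0 3 1)(2 4)(5 6)*(0 6)(1 3 4)(2 5) = (0 4 5)(1 6 2), (0 6)(1 3 4)(2 5)*(0 3 1)(2 4)(5 6) = (0 5 4)(2 6 3)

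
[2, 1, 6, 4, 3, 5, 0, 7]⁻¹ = [6, 1, 0, 4, 3, 5, 2, 7]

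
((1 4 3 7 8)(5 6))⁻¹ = (1 8 7 3 4)(5 6)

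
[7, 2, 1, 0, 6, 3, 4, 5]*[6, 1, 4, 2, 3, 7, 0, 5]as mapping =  [0→5, 1→4, 2→1, 3→6, 4→0, 5→2, 6→3, 7→7]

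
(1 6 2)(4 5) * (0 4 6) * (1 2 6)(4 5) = (0 5 1)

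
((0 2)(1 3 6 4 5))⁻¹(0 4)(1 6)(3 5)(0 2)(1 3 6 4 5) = (1 6)(2 5)(3 4)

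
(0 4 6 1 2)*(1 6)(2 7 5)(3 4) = (0 3 4 1 7 5 2)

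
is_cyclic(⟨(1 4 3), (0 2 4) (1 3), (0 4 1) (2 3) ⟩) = no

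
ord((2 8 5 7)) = 4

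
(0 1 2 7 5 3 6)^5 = (0 3 7 1 6 5 2)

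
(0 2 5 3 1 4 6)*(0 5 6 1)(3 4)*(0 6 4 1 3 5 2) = (1 5)(2 4 3 6)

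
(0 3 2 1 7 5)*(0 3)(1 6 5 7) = (2 6 5 3)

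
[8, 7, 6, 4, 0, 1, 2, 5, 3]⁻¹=[4, 5, 6, 8, 3, 7, 2, 1, 0]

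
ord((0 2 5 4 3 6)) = 6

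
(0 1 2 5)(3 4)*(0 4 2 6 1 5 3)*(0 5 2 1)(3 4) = (0 2 4 5 3 1 6)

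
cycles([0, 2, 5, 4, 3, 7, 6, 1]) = (1 2 5 7)(3 4)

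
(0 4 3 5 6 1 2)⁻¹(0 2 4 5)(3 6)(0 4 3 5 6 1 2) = (0 3 6 4)(1 5)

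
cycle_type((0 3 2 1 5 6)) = 6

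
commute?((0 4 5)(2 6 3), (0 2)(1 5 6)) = no:(0 4 5)(2 6 3)*(0 2)(1 5 6) = (0 4 6 3)(1 5 2), (0 2)(1 5 6)*(0 4 5)(2 6 3) = (0 6 1)(2 4 5 3)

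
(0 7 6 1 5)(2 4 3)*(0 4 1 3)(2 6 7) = (0 2 1 5 4)(3 6)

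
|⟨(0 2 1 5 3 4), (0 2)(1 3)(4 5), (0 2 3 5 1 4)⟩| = 720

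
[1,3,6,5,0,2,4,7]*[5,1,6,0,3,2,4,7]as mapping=[0→1,1→0,2→4,3→2,4→5,5→6,6→3,7→7]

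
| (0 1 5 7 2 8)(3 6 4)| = 6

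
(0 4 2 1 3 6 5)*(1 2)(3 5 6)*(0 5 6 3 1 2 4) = (1 6 3)(2 4)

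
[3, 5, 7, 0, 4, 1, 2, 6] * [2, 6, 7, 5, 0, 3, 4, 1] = [5, 3, 1, 2, 0, 6, 7, 4]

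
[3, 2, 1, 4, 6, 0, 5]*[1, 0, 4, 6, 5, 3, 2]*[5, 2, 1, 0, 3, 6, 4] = [4, 3, 5, 6, 1, 2, 0]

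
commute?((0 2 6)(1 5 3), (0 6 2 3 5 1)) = no:(0 2 6)(1 5 3) * (0 6 2 3 5 1) = (0 3), (0 6 2 3 5 1) * (0 2 6)(1 5 3) = (1 2)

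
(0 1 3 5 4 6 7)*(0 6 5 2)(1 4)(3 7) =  (0 4 5 1 7 6 3 2)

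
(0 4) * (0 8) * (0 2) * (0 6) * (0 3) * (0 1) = (0 4 8 2 6 3 1)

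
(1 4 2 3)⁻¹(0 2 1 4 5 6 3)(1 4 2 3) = (0 3 4 2 5 6 1)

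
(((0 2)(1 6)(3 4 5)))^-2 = (3 4 5)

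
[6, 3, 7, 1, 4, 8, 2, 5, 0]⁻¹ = [8, 3, 6, 1, 4, 7, 0, 2, 5]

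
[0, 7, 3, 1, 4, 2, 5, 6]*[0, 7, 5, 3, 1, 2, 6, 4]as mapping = [0→0, 1→4, 2→3, 3→7, 4→1, 5→5, 6→2, 7→6]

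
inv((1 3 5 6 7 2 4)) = (1 4 2 7 6 5 3)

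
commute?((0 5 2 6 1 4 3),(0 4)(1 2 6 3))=no:(0 5 2 6 1 4 3) * (0 4)(1 2 6 3)=(0 5 6 2 3 4 1),(0 4)(1 2 6 3) * (0 5 2 6 1 4 3)=(0 3 4 5 2 1 6)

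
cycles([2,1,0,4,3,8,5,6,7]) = (0 2)(3 4)(5 8 7 6)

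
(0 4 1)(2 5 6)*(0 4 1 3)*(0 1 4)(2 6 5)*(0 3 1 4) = (1 3 4)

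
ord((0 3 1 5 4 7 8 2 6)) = 9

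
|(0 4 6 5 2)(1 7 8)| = 15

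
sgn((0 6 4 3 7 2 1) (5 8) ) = -1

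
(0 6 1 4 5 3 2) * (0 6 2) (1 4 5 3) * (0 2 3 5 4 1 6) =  (0 3 2) (1 4 5 6) 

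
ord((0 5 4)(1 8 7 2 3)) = 15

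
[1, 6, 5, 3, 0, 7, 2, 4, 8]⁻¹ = [4, 0, 6, 3, 7, 2, 1, 5, 8]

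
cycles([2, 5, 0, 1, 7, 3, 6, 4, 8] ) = (0 2)(1 5 3)(4 7)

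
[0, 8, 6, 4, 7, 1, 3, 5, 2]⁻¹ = [0, 5, 8, 6, 3, 7, 2, 4, 1]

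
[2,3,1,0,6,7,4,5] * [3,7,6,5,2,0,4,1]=[6,5,7,3,4,1,2,0]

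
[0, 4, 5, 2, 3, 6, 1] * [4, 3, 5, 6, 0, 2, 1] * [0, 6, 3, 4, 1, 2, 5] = [1, 0, 3, 2, 5, 6, 4]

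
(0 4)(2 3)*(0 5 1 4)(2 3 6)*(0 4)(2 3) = (0 4 5 1)(2 6 3)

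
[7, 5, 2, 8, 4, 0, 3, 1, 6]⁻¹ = [5, 7, 2, 6, 4, 1, 8, 0, 3]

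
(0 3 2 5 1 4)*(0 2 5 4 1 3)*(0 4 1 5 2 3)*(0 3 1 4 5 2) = (0 5 3)(1 2 4)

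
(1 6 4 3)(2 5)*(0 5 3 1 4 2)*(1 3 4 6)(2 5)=(0 2 4 3 6 5)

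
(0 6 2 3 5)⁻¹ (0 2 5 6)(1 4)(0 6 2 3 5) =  (0 2 6 3)(1 4)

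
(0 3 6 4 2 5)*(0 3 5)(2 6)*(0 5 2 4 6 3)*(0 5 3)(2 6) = (0 6 2 3 4)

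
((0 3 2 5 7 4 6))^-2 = (0 4 5 3 6 7 2)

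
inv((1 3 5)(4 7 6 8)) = (1 5 3)(4 8 6 7)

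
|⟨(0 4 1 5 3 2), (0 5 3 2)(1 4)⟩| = 72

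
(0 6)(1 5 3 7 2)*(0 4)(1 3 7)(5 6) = (0 5 7 2 3 1 6 4)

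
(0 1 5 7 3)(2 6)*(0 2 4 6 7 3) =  (0 1 5 3 2 7)(4 6)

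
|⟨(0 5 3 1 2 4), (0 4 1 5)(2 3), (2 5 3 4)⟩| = 720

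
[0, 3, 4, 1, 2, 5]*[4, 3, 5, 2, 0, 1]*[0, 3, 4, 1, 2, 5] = [2, 4, 0, 1, 5, 3]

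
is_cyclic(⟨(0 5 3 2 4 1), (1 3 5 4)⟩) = no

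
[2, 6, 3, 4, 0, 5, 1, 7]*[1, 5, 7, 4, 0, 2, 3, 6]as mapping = [0→7, 1→3, 2→4, 3→0, 4→1, 5→2, 6→5, 7→6]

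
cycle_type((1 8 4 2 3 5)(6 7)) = 2.6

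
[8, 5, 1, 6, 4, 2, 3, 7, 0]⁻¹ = [8, 2, 5, 6, 4, 1, 3, 7, 0]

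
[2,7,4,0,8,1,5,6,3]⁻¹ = [3,5,0,8,2,6,7,1,4]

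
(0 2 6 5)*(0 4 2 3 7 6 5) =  (0 3 7 6)(2 5 4)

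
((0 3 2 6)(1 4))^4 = ()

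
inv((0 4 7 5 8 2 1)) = (0 1 2 8 5 7 4)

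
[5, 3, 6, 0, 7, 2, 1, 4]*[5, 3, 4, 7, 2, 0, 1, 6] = [0, 7, 1, 5, 6, 4, 3, 2]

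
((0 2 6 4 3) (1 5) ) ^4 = (0 3 4 6 2) 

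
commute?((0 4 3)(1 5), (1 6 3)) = no:(0 4 3)(1 5) * (1 6 3) = (0 4 1 5 6 3), (1 6 3) * (0 4 3)(1 5) = (0 4 3 5 1 6)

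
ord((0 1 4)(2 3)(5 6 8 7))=12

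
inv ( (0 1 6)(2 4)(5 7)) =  (0 6 1)(2 4)(5 7)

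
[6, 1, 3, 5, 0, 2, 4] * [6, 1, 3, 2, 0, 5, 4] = [4, 1, 2, 5, 6, 3, 0]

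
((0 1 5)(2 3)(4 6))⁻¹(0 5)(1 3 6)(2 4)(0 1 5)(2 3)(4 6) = (0 1)(2 4 5)(3 6)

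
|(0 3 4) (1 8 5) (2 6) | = 6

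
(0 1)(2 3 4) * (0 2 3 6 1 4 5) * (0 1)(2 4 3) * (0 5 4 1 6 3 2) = (0 2 3 4)(5 6)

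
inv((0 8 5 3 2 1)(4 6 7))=(0 1 2 3 5 8)(4 7 6)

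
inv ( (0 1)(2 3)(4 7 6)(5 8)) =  (0 1)(2 3)(4 6 7)(5 8)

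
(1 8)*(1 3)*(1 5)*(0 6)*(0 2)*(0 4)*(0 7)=(0 6 2 4 7)(1 8 3 5)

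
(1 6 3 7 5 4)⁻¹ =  (1 4 5 7 3 6)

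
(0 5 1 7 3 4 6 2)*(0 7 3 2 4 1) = (0 5) (1 3) (2 7) (4 6) 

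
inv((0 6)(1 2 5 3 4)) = (0 6)(1 4 3 5 2)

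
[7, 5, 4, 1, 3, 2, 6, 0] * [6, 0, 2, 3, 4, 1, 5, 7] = [7, 1, 4, 0, 3, 2, 5, 6]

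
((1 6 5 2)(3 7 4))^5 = (1 6 5 2)(3 4 7)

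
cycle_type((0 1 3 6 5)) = 5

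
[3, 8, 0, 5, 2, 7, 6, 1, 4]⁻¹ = [2, 7, 4, 0, 8, 3, 6, 5, 1]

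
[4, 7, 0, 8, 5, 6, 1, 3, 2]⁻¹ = [2, 6, 8, 7, 0, 4, 5, 1, 3]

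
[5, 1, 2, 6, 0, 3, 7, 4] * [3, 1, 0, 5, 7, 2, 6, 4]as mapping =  [0→2, 1→1, 2→0, 3→6, 4→3, 5→5, 6→4, 7→7]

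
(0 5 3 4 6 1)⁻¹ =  (0 1 6 4 3 5)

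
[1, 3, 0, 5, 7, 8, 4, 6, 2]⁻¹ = [2, 0, 8, 1, 6, 3, 7, 4, 5]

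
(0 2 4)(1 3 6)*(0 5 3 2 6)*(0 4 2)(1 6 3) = (0 3 4 5 1)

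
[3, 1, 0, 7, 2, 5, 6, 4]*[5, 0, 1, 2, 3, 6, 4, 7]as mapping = [0→2, 1→0, 2→5, 3→7, 4→1, 5→6, 6→4, 7→3]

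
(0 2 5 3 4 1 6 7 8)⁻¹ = (0 8 7 6 1 4 3 5 2)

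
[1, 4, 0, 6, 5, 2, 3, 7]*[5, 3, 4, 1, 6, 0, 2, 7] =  [3, 6, 5, 2, 0, 4, 1, 7]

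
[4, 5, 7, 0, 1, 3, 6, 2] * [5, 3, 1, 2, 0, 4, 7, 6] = [0, 4, 6, 5, 3, 2, 7, 1]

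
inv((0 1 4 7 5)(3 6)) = (0 5 7 4 1)(3 6)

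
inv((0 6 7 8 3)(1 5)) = (0 3 8 7 6)(1 5)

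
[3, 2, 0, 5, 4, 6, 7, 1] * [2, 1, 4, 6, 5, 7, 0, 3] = [6, 4, 2, 7, 5, 0, 3, 1]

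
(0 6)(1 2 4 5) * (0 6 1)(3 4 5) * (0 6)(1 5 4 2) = (0 5 6)(2 4 3)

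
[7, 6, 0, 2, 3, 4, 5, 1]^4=[5, 3, 6, 1, 7, 0, 2, 4]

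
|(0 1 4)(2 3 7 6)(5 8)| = 12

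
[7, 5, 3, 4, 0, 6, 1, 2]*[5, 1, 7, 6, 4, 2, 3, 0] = [0, 2, 6, 4, 5, 3, 1, 7]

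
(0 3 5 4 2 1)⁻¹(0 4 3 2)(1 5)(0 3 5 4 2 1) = (0 4)(1 3 2 5)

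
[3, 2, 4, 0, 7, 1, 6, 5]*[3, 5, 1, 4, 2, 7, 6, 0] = [4, 1, 2, 3, 0, 5, 6, 7]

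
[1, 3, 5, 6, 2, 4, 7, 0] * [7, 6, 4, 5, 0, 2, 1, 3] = [6, 5, 2, 1, 4, 0, 3, 7]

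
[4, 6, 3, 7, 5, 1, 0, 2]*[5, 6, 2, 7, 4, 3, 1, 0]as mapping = [0→4, 1→1, 2→7, 3→0, 4→3, 5→6, 6→5, 7→2]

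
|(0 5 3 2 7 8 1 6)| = 8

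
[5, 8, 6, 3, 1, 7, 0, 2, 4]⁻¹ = [6, 4, 7, 3, 8, 0, 2, 5, 1]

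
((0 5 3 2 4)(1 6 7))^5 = (1 7 6)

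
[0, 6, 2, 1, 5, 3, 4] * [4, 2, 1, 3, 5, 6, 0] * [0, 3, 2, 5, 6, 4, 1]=[6, 0, 3, 2, 1, 5, 4]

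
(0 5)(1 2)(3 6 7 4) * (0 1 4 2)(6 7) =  (0 5 1)(2 4 3 7)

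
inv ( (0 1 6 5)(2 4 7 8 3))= (0 5 6 1)(2 3 8 7 4)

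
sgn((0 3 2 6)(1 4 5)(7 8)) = 1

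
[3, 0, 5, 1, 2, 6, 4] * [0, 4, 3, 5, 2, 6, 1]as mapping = [0→5, 1→0, 2→6, 3→4, 4→3, 5→1, 6→2]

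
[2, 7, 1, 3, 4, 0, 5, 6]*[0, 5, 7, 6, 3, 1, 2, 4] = [7, 4, 5, 6, 3, 0, 1, 2]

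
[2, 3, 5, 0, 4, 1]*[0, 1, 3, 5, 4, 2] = [3, 5, 2, 0, 4, 1]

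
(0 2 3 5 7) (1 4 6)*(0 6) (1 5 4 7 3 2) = (0 1 7 6 5 3 4) 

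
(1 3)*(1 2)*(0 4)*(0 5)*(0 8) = (0 4 5 8)(1 3 2)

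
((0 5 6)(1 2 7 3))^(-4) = (0 6 5)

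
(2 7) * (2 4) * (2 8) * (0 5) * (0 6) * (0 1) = (0 5 6 1)(2 7 4 8)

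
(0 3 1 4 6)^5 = ()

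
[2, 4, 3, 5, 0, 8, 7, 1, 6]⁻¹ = [4, 7, 0, 2, 1, 3, 8, 6, 5]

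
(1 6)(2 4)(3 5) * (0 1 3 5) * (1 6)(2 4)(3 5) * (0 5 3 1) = (0 6 3 5 1)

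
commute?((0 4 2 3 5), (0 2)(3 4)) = no:(0 4 2 3 5)*(0 2)(3 4) = (0 3 5 2 4), (0 2)(3 4)*(0 4 2 3 5) = (0 3 2 4 5)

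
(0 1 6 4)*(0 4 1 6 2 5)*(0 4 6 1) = (0 1 2 5 4 6)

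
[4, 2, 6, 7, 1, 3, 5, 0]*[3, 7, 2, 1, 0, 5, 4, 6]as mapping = [0→0, 1→2, 2→4, 3→6, 4→7, 5→1, 6→5, 7→3]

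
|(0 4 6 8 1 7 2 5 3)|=9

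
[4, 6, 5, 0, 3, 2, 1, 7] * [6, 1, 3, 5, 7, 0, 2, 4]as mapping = [0→7, 1→2, 2→0, 3→6, 4→5, 5→3, 6→1, 7→4]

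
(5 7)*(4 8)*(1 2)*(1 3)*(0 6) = (0 6)(1 2 3)(4 8)(5 7)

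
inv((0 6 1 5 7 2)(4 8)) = (0 2 7 5 1 6)(4 8)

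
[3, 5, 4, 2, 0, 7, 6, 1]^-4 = [0, 7, 2, 3, 4, 1, 6, 5]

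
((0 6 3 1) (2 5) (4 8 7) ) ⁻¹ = (0 1 3 6) (2 5) (4 7 8) 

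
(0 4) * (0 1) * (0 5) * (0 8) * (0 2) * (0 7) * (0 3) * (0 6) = (0 4 1 5 8 2 7 3 6)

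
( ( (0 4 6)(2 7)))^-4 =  (0 6 4)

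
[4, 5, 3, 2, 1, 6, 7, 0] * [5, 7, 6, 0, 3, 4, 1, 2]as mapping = [0→3, 1→4, 2→0, 3→6, 4→7, 5→1, 6→2, 7→5]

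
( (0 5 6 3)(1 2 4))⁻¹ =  (0 3 6 5)(1 4 2)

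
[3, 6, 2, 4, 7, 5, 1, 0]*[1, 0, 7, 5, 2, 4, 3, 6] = [5, 3, 7, 2, 6, 4, 0, 1]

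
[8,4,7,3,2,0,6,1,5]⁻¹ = [5,7,4,3,1,8,6,2,0]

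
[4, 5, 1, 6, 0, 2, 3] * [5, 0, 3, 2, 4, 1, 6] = [4, 1, 0, 6, 5, 3, 2]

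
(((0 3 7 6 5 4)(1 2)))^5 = (0 4 5 6 7 3)(1 2)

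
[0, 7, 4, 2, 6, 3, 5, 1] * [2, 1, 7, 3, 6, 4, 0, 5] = [2, 5, 6, 7, 0, 3, 4, 1]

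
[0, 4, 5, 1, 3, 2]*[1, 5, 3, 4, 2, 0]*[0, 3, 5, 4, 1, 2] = [3, 5, 0, 2, 1, 4]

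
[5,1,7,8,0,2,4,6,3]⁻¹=[4,1,5,8,6,0,7,2,3]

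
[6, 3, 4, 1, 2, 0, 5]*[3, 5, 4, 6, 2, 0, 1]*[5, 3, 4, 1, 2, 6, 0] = [3, 0, 4, 6, 2, 1, 5]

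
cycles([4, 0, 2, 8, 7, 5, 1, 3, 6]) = (0 4 7 3 8 6 1)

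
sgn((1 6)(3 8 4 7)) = 1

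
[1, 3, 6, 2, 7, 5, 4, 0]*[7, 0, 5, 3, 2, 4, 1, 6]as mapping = [0→0, 1→3, 2→1, 3→5, 4→6, 5→4, 6→2, 7→7]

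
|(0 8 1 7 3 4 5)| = 7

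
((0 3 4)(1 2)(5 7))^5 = (0 4 3)(1 2)(5 7)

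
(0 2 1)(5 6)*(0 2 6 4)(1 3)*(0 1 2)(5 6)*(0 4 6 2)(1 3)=(0 5 6 2 1 4 3)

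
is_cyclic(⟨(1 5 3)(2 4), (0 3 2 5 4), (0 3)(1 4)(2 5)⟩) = no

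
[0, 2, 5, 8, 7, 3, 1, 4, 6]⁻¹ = [0, 6, 1, 5, 7, 2, 8, 4, 3]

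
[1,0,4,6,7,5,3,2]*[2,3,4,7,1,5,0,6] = [3,2,1,0,6,5,7,4]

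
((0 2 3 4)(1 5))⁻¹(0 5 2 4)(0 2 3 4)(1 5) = (0 2 1 3)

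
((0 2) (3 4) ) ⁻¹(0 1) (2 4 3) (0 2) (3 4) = (0 3 4) (1 2) 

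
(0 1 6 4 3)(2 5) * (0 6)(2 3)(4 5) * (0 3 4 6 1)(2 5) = (1 3)(2 6)(4 5)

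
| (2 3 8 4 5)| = 5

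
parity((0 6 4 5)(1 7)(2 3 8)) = even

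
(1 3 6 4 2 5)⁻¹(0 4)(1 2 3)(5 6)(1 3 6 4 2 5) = (0 2)(1 4)(3 5 6)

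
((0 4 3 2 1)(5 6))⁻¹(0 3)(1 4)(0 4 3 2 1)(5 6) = (0 3)(2 4)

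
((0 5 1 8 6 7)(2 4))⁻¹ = (0 7 6 8 1 5)(2 4)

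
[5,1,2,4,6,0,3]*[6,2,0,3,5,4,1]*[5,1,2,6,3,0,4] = [3,2,5,0,1,4,6]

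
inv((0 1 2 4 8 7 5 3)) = (0 3 5 7 8 4 2 1)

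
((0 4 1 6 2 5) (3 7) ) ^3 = (0 6) (1 5) (2 4) (3 7) 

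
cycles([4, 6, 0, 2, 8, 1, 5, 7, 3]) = (0 4 8 3 2) (1 6 5) 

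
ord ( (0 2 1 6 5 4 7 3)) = 8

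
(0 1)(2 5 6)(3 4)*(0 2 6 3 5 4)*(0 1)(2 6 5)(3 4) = (1 6 5 4 2 3)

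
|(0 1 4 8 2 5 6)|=7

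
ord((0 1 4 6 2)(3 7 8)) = 15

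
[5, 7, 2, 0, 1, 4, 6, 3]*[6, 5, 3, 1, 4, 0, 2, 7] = [0, 7, 3, 6, 5, 4, 2, 1]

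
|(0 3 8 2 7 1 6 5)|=8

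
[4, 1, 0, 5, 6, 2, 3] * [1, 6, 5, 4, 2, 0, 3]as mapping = [0→2, 1→6, 2→1, 3→0, 4→3, 5→5, 6→4]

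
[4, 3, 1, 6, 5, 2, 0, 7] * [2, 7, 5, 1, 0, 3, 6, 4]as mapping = [0→0, 1→1, 2→7, 3→6, 4→3, 5→5, 6→2, 7→4]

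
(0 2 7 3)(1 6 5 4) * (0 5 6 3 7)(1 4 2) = (0 1 3 5 2)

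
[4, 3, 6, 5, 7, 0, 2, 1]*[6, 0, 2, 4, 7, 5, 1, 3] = [7, 4, 1, 5, 3, 6, 2, 0]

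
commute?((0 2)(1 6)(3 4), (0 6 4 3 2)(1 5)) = no:(0 2)(1 6)(3 4) * (0 6 4 3 2)(1 5) = (1 4 2 6 5), (0 6 4 3 2)(1 5) * (0 2)(1 6)(3 4) = (0 1 5 6 3)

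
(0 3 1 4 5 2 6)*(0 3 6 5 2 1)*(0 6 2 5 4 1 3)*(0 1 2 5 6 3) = (0 5) (1 2 4 6) 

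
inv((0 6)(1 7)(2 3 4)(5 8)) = (0 6)(1 7)(2 4 3)(5 8)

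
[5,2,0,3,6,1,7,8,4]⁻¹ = [2,5,1,3,8,0,4,6,7]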